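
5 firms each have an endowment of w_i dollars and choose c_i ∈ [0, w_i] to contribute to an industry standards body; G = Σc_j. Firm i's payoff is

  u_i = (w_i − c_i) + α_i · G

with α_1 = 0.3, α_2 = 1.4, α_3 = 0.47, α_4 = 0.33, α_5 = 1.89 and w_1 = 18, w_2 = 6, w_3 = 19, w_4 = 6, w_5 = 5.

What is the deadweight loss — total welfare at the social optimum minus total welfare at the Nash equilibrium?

145.77

∂u_i/∂c_i = α_i − 1, so firm i contributes w_i if α_i > 1, else 0.
α_i > 1 for i ∈ {2, 5}; NE contributions (0, 6, 0, 0, 5), G = 11.
W^NE = Σw_i − G^NE + (Σα_i)·G^NE = 54 + 3.39·11 = 91.29.
Planner: ∂(Σu_j)/∂c_i = Σα_j − 1 = 3.39 > 0, so everyone contributes w_i; G^SO = 54, W^SO = 54 + 3.39·54 = 237.06.
Deadweight loss = 145.77.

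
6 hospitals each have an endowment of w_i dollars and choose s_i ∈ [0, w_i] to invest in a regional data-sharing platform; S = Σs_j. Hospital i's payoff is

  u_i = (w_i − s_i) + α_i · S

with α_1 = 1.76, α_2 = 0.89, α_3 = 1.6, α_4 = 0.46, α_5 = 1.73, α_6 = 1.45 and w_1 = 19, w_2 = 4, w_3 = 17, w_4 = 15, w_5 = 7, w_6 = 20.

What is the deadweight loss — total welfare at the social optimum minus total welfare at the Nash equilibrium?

∂u_i/∂s_i = α_i − 1, so hospital i contributes w_i if α_i > 1, else 0.
α_i > 1 for i ∈ {1, 3, 5, 6}; NE contributions (19, 0, 17, 0, 7, 20), S = 63.
W^NE = Σw_i − S^NE + (Σα_i)·S^NE = 82 + 6.89·63 = 516.07.
Planner: ∂(Σu_j)/∂s_i = Σα_j − 1 = 6.89 > 0, so everyone contributes w_i; S^SO = 82, W^SO = 82 + 6.89·82 = 646.98.
Deadweight loss = 130.91.

130.91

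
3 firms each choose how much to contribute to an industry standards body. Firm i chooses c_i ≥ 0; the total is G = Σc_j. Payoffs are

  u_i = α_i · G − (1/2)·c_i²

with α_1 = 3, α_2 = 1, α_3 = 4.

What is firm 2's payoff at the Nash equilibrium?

7.5

Firm i's FOC: ∂u_i/∂c_i = α_i − c_i = 0, so c_i* = α_i.
NE contributions = (3, 1, 4); G = 8.
u_2 = α_2·G − ½·(c_2)² = 1·8 − ½·1² = 7.5.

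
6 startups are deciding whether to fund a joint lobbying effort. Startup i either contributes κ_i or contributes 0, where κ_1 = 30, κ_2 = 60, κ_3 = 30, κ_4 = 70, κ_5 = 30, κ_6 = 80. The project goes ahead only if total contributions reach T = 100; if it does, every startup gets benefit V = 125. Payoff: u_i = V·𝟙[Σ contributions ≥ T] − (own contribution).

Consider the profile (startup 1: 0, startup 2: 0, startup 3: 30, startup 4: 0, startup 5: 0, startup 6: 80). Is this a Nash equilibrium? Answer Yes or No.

Yes

Total = 110 ≥ 100: provided.
Startup 1 (pledges 0, payoff 125): pledging 30 → total 140, payoff 95. No gain.
Startup 2 (pledges 0, payoff 125): pledging 60 → total 170, payoff 65. No gain.
Startup 3 (pledges 30, payoff 95): dropping to 0 → total 80, payoff 0. No gain.
Startup 4 (pledges 0, payoff 125): pledging 70 → total 180, payoff 55. No gain.
Startup 5 (pledges 0, payoff 125): pledging 30 → total 140, payoff 95. No gain.
Startup 6 (pledges 80, payoff 45): dropping to 0 → total 30, payoff 0. No gain.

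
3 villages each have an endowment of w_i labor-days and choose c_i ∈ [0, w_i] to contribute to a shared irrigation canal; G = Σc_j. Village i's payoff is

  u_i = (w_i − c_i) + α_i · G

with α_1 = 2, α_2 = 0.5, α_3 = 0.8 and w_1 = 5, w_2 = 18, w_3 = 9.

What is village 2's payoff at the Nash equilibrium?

∂u_i/∂c_i = α_i − 1, so village i contributes w_i if α_i > 1, else 0.
α_i > 1 for i ∈ {1}; NE contributions (5, 0, 0), G = 5.
u_2 = (18 − 0) + 0.5·5 = 20.5.

20.5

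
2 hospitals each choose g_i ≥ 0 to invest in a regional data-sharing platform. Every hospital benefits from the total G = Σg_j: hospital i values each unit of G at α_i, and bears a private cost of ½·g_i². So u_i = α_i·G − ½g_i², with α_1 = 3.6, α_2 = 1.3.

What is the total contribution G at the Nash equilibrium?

4.9

Hospital i's FOC: ∂u_i/∂g_i = α_i − g_i = 0, so g_i* = α_i.
NE contributions = (3.6, 1.3); G = 4.9.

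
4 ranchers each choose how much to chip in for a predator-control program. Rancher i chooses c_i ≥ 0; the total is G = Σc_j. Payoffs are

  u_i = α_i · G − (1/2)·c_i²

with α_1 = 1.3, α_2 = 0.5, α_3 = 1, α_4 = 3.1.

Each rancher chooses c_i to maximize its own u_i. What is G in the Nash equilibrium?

Rancher i's FOC: ∂u_i/∂c_i = α_i − c_i = 0, so c_i* = α_i.
NE contributions = (1.3, 0.5, 1, 3.1); G = 5.9.

5.9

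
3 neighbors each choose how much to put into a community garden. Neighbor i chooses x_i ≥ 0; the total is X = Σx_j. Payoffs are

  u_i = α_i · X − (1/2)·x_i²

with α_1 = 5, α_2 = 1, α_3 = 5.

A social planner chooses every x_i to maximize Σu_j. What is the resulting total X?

Planner FOC: ∂(Σu_j)/∂x_i = (Σα_j) − x_i = 0, so x_i^SO = Σα_j = 11 for every i; X^SO = 33.

33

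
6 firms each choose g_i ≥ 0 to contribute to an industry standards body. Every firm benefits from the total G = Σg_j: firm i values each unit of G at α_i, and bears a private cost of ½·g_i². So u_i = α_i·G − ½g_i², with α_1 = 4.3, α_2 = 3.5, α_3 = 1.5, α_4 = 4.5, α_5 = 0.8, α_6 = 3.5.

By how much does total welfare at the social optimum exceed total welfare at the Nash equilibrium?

688.285

Firm i's FOC: ∂u_i/∂g_i = α_i − g_i = 0, so g_i* = α_i.
NE contributions = (4.3, 3.5, 1.5, 4.5, 0.8, 3.5); G = 18.1.
W^NE = (Σα)·G − ½Σα_i² = 18.1² − ½·66.13 = 294.545.
Planner sets g_i = Σα_j = 18.1 for every i, so G^SO = 6·18.1 = 108.6.
W^SO = (Σα)·G^SO − ½·6·(Σα)² = (6/2)·18.1² = 982.83.
Deadweight loss = W^SO − W^NE = 688.285.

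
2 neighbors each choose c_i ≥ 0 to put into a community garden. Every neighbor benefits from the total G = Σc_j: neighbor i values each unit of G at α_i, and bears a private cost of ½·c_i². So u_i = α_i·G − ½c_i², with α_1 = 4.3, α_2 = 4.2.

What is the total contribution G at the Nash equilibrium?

8.5

Neighbor i's FOC: ∂u_i/∂c_i = α_i − c_i = 0, so c_i* = α_i.
NE contributions = (4.3, 4.2); G = 8.5.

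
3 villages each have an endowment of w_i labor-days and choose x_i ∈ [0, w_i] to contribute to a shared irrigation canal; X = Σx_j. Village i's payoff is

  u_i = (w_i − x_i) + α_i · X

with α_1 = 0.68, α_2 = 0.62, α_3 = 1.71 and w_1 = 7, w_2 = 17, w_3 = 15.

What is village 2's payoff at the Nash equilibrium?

∂u_i/∂x_i = α_i − 1, so village i contributes w_i if α_i > 1, else 0.
α_i > 1 for i ∈ {3}; NE contributions (0, 0, 15), X = 15.
u_2 = (17 − 0) + 0.62·15 = 26.3.

26.3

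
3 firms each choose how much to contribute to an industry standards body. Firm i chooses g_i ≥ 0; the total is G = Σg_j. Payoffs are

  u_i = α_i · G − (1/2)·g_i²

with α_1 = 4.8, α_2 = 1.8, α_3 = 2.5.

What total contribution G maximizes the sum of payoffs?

27.3

Planner FOC: ∂(Σu_j)/∂g_i = (Σα_j) − g_i = 0, so g_i^SO = Σα_j = 9.1 for every i; G^SO = 27.3.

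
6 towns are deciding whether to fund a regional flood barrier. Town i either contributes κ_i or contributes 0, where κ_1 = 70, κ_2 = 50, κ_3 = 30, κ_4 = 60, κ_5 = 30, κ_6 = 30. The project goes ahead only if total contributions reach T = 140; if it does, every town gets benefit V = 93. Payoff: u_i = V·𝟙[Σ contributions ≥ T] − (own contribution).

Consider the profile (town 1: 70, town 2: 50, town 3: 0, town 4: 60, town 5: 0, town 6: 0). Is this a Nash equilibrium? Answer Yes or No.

Yes

Total = 180 ≥ 140: provided.
Town 1 (pledges 70, payoff 23): dropping to 0 → total 110, payoff 0. No gain.
Town 2 (pledges 50, payoff 43): dropping to 0 → total 130, payoff 0. No gain.
Town 3 (pledges 0, payoff 93): pledging 30 → total 210, payoff 63. No gain.
Town 4 (pledges 60, payoff 33): dropping to 0 → total 120, payoff 0. No gain.
Town 5 (pledges 0, payoff 93): pledging 30 → total 210, payoff 63. No gain.
Town 6 (pledges 0, payoff 93): pledging 30 → total 210, payoff 63. No gain.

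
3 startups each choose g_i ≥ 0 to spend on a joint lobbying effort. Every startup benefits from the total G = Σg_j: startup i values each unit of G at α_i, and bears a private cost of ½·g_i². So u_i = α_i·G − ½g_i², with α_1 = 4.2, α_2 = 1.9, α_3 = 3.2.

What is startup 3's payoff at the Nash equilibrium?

24.64

Startup i's FOC: ∂u_i/∂g_i = α_i − g_i = 0, so g_i* = α_i.
NE contributions = (4.2, 1.9, 3.2); G = 9.3.
u_3 = α_3·G − ½·(g_3)² = 3.2·9.3 − ½·3.2² = 24.64.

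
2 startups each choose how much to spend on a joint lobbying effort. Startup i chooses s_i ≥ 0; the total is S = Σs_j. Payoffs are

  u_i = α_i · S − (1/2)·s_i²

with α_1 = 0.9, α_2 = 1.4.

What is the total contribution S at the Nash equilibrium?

Startup i's FOC: ∂u_i/∂s_i = α_i − s_i = 0, so s_i* = α_i.
NE contributions = (0.9, 1.4); S = 2.3.

2.3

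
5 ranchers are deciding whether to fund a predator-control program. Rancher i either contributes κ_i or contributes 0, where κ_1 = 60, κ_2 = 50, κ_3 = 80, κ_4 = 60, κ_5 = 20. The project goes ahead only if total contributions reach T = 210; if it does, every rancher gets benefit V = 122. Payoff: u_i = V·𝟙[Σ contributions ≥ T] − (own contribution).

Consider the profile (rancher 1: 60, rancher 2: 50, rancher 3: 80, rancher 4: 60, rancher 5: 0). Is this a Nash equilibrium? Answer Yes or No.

Yes

Total = 250 ≥ 210: provided.
Rancher 1 (pledges 60, payoff 62): dropping to 0 → total 190, payoff 0. No gain.
Rancher 2 (pledges 50, payoff 72): dropping to 0 → total 200, payoff 0. No gain.
Rancher 3 (pledges 80, payoff 42): dropping to 0 → total 170, payoff 0. No gain.
Rancher 4 (pledges 60, payoff 62): dropping to 0 → total 190, payoff 0. No gain.
Rancher 5 (pledges 0, payoff 122): pledging 20 → total 270, payoff 102. No gain.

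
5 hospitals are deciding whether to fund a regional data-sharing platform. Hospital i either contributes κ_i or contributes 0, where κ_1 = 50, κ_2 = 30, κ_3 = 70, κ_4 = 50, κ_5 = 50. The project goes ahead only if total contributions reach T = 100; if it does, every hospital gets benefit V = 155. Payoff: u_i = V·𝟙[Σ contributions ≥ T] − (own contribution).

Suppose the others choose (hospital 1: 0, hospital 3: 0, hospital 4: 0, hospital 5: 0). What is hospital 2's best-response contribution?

0

Others' total = 0. Even contributing 30 gives 30 < 100: no benefit either way.
Best response: 0.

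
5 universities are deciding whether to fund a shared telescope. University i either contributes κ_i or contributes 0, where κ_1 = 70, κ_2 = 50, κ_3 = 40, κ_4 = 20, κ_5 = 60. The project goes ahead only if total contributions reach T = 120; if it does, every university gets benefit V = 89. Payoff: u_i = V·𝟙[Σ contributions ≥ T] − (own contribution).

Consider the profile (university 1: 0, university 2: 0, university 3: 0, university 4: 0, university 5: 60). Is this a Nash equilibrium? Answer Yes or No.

No

Total = 60 < 120: not provided.
University 1 (pledges 0, payoff 0): pledging 70 → total 130, payoff 19. Profitable deviation.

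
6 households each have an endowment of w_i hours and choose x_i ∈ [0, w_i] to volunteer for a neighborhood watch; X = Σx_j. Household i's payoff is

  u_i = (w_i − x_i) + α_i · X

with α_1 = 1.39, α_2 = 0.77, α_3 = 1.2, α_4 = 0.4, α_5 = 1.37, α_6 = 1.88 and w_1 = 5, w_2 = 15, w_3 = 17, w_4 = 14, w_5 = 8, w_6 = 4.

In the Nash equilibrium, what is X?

∂u_i/∂x_i = α_i − 1, so household i contributes w_i if α_i > 1, else 0.
α_i > 1 for i ∈ {1, 3, 5, 6}; NE contributions (5, 0, 17, 0, 8, 4), X = 34.

34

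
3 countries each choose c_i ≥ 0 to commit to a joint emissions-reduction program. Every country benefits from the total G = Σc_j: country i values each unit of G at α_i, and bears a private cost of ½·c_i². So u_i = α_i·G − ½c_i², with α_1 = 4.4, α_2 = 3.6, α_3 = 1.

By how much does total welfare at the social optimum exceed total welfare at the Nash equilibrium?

57.16

Country i's FOC: ∂u_i/∂c_i = α_i − c_i = 0, so c_i* = α_i.
NE contributions = (4.4, 3.6, 1); G = 9.
W^NE = (Σα)·G − ½Σα_i² = 9² − ½·33.32 = 64.34.
Planner sets c_i = Σα_j = 9 for every i, so G^SO = 3·9 = 27.
W^SO = (Σα)·G^SO − ½·3·(Σα)² = (3/2)·9² = 121.5.
Deadweight loss = W^SO − W^NE = 57.16.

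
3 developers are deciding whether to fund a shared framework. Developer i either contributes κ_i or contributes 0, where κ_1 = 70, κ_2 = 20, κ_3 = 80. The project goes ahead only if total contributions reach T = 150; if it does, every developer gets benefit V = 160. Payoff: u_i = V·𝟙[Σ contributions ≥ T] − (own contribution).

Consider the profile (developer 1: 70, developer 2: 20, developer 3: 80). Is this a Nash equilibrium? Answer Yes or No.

No

Total = 170 ≥ 150: provided.
Developer 1 (pledges 70, payoff 90): dropping to 0 → total 100, payoff 0. No gain.
Developer 2 (pledges 20, payoff 140): dropping to 0 → total 150, payoff 160. Profitable deviation.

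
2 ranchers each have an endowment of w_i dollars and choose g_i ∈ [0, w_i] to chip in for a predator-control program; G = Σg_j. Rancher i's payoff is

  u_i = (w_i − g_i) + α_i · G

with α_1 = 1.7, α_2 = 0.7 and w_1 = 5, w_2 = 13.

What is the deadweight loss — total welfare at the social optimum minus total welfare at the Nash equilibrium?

∂u_i/∂g_i = α_i − 1, so rancher i contributes w_i if α_i > 1, else 0.
α_i > 1 for i ∈ {1}; NE contributions (5, 0), G = 5.
W^NE = Σw_i − G^NE + (Σα_i)·G^NE = 18 + 1.4·5 = 25.
Planner: ∂(Σu_j)/∂g_i = Σα_j − 1 = 1.4 > 0, so everyone contributes w_i; G^SO = 18, W^SO = 18 + 1.4·18 = 43.2.
Deadweight loss = 18.2.

18.2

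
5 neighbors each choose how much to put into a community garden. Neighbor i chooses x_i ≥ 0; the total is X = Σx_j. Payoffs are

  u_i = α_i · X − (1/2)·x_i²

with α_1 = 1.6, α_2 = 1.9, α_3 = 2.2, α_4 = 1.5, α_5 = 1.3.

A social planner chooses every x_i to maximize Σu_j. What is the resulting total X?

Planner FOC: ∂(Σu_j)/∂x_i = (Σα_j) − x_i = 0, so x_i^SO = Σα_j = 8.5 for every i; X^SO = 42.5.

42.5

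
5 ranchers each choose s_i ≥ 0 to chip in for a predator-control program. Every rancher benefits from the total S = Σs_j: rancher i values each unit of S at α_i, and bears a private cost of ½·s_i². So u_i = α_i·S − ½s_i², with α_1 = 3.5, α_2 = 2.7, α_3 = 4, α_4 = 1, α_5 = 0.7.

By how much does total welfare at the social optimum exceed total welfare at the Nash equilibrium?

230.93

Rancher i's FOC: ∂u_i/∂s_i = α_i − s_i = 0, so s_i* = α_i.
NE contributions = (3.5, 2.7, 4, 1, 0.7); S = 11.9.
W^NE = (Σα)·S − ½Σα_i² = 11.9² − ½·37.03 = 123.095.
Planner sets s_i = Σα_j = 11.9 for every i, so S^SO = 5·11.9 = 59.5.
W^SO = (Σα)·S^SO − ½·5·(Σα)² = (5/2)·11.9² = 354.025.
Deadweight loss = W^SO − W^NE = 230.93.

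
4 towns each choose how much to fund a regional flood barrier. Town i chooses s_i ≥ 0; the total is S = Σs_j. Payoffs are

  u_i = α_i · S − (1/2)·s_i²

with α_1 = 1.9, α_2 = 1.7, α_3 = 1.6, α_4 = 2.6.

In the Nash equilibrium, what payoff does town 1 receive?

Town i's FOC: ∂u_i/∂s_i = α_i − s_i = 0, so s_i* = α_i.
NE contributions = (1.9, 1.7, 1.6, 2.6); S = 7.8.
u_1 = α_1·S − ½·(s_1)² = 1.9·7.8 − ½·1.9² = 13.015.

13.015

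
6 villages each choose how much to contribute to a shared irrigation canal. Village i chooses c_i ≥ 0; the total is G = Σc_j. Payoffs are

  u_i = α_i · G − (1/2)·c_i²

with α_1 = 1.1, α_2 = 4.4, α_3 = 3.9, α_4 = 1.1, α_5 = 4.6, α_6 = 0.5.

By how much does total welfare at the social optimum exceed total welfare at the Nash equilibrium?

Village i's FOC: ∂u_i/∂c_i = α_i − c_i = 0, so c_i* = α_i.
NE contributions = (1.1, 4.4, 3.9, 1.1, 4.6, 0.5); G = 15.6.
W^NE = (Σα)·G − ½Σα_i² = 15.6² − ½·58.4 = 214.16.
Planner sets c_i = Σα_j = 15.6 for every i, so G^SO = 6·15.6 = 93.6.
W^SO = (Σα)·G^SO − ½·6·(Σα)² = (6/2)·15.6² = 730.08.
Deadweight loss = W^SO − W^NE = 515.92.

515.92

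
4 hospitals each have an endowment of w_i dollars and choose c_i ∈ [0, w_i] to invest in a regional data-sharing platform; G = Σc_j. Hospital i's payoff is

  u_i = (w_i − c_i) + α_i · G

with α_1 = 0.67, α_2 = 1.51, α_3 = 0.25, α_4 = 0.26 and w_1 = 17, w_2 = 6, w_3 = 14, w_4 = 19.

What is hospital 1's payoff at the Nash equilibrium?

21.02

∂u_i/∂c_i = α_i − 1, so hospital i contributes w_i if α_i > 1, else 0.
α_i > 1 for i ∈ {2}; NE contributions (0, 6, 0, 0), G = 6.
u_1 = (17 − 0) + 0.67·6 = 21.02.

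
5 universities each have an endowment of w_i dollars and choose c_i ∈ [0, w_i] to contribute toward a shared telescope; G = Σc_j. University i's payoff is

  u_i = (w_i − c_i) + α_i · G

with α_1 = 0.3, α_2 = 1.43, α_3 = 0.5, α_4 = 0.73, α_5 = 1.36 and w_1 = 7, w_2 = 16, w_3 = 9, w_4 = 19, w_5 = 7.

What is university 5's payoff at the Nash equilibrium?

∂u_i/∂c_i = α_i − 1, so university i contributes w_i if α_i > 1, else 0.
α_i > 1 for i ∈ {2, 5}; NE contributions (0, 16, 0, 0, 7), G = 23.
u_5 = (7 − 7) + 1.36·23 = 31.28.

31.28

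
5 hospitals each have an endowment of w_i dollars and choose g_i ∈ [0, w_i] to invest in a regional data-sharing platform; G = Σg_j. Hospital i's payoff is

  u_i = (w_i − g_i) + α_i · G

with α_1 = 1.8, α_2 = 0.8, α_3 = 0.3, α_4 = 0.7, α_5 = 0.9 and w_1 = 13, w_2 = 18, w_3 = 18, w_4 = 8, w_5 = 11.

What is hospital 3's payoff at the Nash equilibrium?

∂u_i/∂g_i = α_i − 1, so hospital i contributes w_i if α_i > 1, else 0.
α_i > 1 for i ∈ {1}; NE contributions (13, 0, 0, 0, 0), G = 13.
u_3 = (18 − 0) + 0.3·13 = 21.9.

21.9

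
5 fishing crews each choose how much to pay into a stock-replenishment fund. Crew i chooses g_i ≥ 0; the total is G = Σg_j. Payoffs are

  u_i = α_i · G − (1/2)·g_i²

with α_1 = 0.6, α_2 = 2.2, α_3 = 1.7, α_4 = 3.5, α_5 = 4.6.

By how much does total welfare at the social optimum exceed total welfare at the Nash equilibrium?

258.89

Crew i's FOC: ∂u_i/∂g_i = α_i − g_i = 0, so g_i* = α_i.
NE contributions = (0.6, 2.2, 1.7, 3.5, 4.6); G = 12.6.
W^NE = (Σα)·G − ½Σα_i² = 12.6² − ½·41.5 = 138.01.
Planner sets g_i = Σα_j = 12.6 for every i, so G^SO = 5·12.6 = 63.
W^SO = (Σα)·G^SO − ½·5·(Σα)² = (5/2)·12.6² = 396.9.
Deadweight loss = W^SO − W^NE = 258.89.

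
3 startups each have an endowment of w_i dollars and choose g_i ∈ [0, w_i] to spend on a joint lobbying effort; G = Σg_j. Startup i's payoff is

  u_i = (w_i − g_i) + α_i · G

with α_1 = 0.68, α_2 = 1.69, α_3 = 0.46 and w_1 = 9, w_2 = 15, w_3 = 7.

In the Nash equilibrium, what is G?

15

∂u_i/∂g_i = α_i − 1, so startup i contributes w_i if α_i > 1, else 0.
α_i > 1 for i ∈ {2}; NE contributions (0, 15, 0), G = 15.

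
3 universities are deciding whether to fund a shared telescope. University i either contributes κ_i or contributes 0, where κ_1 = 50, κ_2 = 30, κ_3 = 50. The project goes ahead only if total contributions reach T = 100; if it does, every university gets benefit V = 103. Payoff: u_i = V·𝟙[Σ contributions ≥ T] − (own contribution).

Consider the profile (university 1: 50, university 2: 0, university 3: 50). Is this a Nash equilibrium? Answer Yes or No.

Yes

Total = 100 ≥ 100: provided.
University 1 (pledges 50, payoff 53): dropping to 0 → total 50, payoff 0. No gain.
University 2 (pledges 0, payoff 103): pledging 30 → total 130, payoff 73. No gain.
University 3 (pledges 50, payoff 53): dropping to 0 → total 50, payoff 0. No gain.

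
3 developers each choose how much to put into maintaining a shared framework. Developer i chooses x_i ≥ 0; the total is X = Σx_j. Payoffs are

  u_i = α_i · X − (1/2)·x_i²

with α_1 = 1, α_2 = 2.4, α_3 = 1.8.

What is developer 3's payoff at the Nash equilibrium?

Developer i's FOC: ∂u_i/∂x_i = α_i − x_i = 0, so x_i* = α_i.
NE contributions = (1, 2.4, 1.8); X = 5.2.
u_3 = α_3·X − ½·(x_3)² = 1.8·5.2 − ½·1.8² = 7.74.

7.74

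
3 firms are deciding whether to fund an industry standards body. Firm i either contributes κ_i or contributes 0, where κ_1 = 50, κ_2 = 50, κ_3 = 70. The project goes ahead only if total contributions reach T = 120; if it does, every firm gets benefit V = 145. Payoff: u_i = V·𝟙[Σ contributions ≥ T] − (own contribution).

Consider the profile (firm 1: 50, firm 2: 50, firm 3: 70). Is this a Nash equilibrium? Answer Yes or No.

Total = 170 ≥ 120: provided.
Firm 1 (pledges 50, payoff 95): dropping to 0 → total 120, payoff 145. Profitable deviation.

No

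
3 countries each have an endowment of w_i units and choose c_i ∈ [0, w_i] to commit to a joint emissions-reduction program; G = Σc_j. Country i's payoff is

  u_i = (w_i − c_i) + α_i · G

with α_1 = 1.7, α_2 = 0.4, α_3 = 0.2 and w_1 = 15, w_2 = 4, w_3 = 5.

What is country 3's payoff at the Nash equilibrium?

∂u_i/∂c_i = α_i − 1, so country i contributes w_i if α_i > 1, else 0.
α_i > 1 for i ∈ {1}; NE contributions (15, 0, 0), G = 15.
u_3 = (5 − 0) + 0.2·15 = 8.

8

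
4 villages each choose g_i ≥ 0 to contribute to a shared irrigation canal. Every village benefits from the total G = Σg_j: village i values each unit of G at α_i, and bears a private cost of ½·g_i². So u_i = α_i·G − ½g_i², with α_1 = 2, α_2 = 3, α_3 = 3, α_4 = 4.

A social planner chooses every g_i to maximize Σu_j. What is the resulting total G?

48

Planner FOC: ∂(Σu_j)/∂g_i = (Σα_j) − g_i = 0, so g_i^SO = Σα_j = 12 for every i; G^SO = 48.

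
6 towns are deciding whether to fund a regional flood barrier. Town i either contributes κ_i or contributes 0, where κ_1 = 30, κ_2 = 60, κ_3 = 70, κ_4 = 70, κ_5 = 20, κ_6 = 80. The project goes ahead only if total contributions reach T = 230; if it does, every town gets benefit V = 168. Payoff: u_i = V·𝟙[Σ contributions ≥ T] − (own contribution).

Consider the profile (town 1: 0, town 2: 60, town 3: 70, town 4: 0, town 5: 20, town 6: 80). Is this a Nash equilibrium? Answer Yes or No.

Yes

Total = 230 ≥ 230: provided.
Town 1 (pledges 0, payoff 168): pledging 30 → total 260, payoff 138. No gain.
Town 2 (pledges 60, payoff 108): dropping to 0 → total 170, payoff 0. No gain.
Town 3 (pledges 70, payoff 98): dropping to 0 → total 160, payoff 0. No gain.
Town 4 (pledges 0, payoff 168): pledging 70 → total 300, payoff 98. No gain.
Town 5 (pledges 20, payoff 148): dropping to 0 → total 210, payoff 0. No gain.
Town 6 (pledges 80, payoff 88): dropping to 0 → total 150, payoff 0. No gain.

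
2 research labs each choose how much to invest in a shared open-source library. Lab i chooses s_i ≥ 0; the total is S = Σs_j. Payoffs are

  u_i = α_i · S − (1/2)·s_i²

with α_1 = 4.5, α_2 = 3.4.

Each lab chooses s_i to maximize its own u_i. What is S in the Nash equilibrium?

7.9

Lab i's FOC: ∂u_i/∂s_i = α_i − s_i = 0, so s_i* = α_i.
NE contributions = (4.5, 3.4); S = 7.9.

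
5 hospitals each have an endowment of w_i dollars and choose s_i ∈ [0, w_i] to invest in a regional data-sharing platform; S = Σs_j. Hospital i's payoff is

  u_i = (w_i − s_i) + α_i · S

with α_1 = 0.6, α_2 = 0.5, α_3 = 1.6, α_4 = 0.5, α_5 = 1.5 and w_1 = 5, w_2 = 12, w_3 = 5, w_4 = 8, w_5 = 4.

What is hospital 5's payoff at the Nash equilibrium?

∂u_i/∂s_i = α_i − 1, so hospital i contributes w_i if α_i > 1, else 0.
α_i > 1 for i ∈ {3, 5}; NE contributions (0, 0, 5, 0, 4), S = 9.
u_5 = (4 − 4) + 1.5·9 = 13.5.

13.5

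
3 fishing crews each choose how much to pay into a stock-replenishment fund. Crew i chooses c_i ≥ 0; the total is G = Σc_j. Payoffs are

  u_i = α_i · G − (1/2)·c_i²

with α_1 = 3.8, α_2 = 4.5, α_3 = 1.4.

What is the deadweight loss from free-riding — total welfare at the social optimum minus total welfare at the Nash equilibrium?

Crew i's FOC: ∂u_i/∂c_i = α_i − c_i = 0, so c_i* = α_i.
NE contributions = (3.8, 4.5, 1.4); G = 9.7.
W^NE = (Σα)·G − ½Σα_i² = 9.7² − ½·36.65 = 75.765.
Planner sets c_i = Σα_j = 9.7 for every i, so G^SO = 3·9.7 = 29.1.
W^SO = (Σα)·G^SO − ½·3·(Σα)² = (3/2)·9.7² = 141.135.
Deadweight loss = W^SO − W^NE = 65.37.

65.37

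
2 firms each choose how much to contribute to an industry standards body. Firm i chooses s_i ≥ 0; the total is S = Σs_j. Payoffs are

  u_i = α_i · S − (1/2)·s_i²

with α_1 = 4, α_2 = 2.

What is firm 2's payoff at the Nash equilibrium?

Firm i's FOC: ∂u_i/∂s_i = α_i − s_i = 0, so s_i* = α_i.
NE contributions = (4, 2); S = 6.
u_2 = α_2·S − ½·(s_2)² = 2·6 − ½·2² = 10.

10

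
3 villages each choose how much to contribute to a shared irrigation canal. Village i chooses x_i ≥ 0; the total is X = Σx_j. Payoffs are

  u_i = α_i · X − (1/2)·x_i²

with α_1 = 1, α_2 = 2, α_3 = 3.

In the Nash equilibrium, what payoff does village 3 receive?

Village i's FOC: ∂u_i/∂x_i = α_i − x_i = 0, so x_i* = α_i.
NE contributions = (1, 2, 3); X = 6.
u_3 = α_3·X − ½·(x_3)² = 3·6 − ½·3² = 13.5.

13.5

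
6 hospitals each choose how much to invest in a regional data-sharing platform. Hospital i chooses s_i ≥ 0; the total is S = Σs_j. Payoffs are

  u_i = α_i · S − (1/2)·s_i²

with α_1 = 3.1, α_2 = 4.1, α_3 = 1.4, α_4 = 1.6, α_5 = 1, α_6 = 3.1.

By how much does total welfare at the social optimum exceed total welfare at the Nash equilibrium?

Hospital i's FOC: ∂u_i/∂s_i = α_i − s_i = 0, so s_i* = α_i.
NE contributions = (3.1, 4.1, 1.4, 1.6, 1, 3.1); S = 14.3.
W^NE = (Σα)·S − ½Σα_i² = 14.3² − ½·41.55 = 183.715.
Planner sets s_i = Σα_j = 14.3 for every i, so S^SO = 6·14.3 = 85.8.
W^SO = (Σα)·S^SO − ½·6·(Σα)² = (6/2)·14.3² = 613.47.
Deadweight loss = W^SO − W^NE = 429.755.

429.755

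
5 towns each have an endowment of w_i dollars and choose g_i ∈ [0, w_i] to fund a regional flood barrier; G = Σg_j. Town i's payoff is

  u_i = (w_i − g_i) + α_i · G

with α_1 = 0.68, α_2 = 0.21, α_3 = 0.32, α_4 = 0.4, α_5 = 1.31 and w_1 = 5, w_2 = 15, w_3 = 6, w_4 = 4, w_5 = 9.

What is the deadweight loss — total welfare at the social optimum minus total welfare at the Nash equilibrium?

∂u_i/∂g_i = α_i − 1, so town i contributes w_i if α_i > 1, else 0.
α_i > 1 for i ∈ {5}; NE contributions (0, 0, 0, 0, 9), G = 9.
W^NE = Σw_i − G^NE + (Σα_i)·G^NE = 39 + 1.92·9 = 56.28.
Planner: ∂(Σu_j)/∂g_i = Σα_j − 1 = 1.92 > 0, so everyone contributes w_i; G^SO = 39, W^SO = 39 + 1.92·39 = 113.88.
Deadweight loss = 57.6.

57.6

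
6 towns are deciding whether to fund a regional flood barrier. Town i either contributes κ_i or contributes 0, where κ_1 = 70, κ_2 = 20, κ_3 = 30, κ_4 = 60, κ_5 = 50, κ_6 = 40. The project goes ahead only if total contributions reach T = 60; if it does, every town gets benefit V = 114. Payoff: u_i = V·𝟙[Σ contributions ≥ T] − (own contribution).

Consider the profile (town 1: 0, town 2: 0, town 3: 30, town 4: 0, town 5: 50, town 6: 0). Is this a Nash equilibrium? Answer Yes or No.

Total = 80 ≥ 60: provided.
Town 1 (pledges 0, payoff 114): pledging 70 → total 150, payoff 44. No gain.
Town 2 (pledges 0, payoff 114): pledging 20 → total 100, payoff 94. No gain.
Town 3 (pledges 30, payoff 84): dropping to 0 → total 50, payoff 0. No gain.
Town 4 (pledges 0, payoff 114): pledging 60 → total 140, payoff 54. No gain.
Town 5 (pledges 50, payoff 64): dropping to 0 → total 30, payoff 0. No gain.
Town 6 (pledges 0, payoff 114): pledging 40 → total 120, payoff 74. No gain.

Yes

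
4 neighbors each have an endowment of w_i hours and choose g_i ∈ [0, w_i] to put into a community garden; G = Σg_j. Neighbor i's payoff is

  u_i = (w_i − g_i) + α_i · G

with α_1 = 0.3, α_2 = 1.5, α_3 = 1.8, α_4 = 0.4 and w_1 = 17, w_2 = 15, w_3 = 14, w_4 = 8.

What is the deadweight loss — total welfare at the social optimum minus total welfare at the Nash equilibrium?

∂u_i/∂g_i = α_i − 1, so neighbor i contributes w_i if α_i > 1, else 0.
α_i > 1 for i ∈ {2, 3}; NE contributions (0, 15, 14, 0), G = 29.
W^NE = Σw_i − G^NE + (Σα_i)·G^NE = 54 + 3·29 = 141.
Planner: ∂(Σu_j)/∂g_i = Σα_j − 1 = 3 > 0, so everyone contributes w_i; G^SO = 54, W^SO = 54 + 3·54 = 216.
Deadweight loss = 75.

75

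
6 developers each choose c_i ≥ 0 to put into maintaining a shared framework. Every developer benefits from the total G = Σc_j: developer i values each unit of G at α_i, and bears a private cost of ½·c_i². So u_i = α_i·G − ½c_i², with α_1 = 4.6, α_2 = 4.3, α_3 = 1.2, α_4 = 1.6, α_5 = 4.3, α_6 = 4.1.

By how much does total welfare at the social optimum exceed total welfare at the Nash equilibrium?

847.495

Developer i's FOC: ∂u_i/∂c_i = α_i − c_i = 0, so c_i* = α_i.
NE contributions = (4.6, 4.3, 1.2, 1.6, 4.3, 4.1); G = 20.1.
W^NE = (Σα)·G − ½Σα_i² = 20.1² − ½·78.95 = 364.535.
Planner sets c_i = Σα_j = 20.1 for every i, so G^SO = 6·20.1 = 120.6.
W^SO = (Σα)·G^SO − ½·6·(Σα)² = (6/2)·20.1² = 1212.03.
Deadweight loss = W^SO − W^NE = 847.495.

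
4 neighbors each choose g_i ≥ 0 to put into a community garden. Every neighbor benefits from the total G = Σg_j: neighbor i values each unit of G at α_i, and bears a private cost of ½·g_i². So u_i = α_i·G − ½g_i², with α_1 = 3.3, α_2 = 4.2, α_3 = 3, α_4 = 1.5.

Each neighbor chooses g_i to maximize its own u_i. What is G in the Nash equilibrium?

Neighbor i's FOC: ∂u_i/∂g_i = α_i − g_i = 0, so g_i* = α_i.
NE contributions = (3.3, 4.2, 3, 1.5); G = 12.

12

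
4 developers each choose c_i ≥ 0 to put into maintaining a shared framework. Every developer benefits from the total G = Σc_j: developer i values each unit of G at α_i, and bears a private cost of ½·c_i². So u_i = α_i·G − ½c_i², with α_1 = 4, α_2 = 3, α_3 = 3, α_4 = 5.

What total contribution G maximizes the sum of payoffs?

60

Planner FOC: ∂(Σu_j)/∂c_i = (Σα_j) − c_i = 0, so c_i^SO = Σα_j = 15 for every i; G^SO = 60.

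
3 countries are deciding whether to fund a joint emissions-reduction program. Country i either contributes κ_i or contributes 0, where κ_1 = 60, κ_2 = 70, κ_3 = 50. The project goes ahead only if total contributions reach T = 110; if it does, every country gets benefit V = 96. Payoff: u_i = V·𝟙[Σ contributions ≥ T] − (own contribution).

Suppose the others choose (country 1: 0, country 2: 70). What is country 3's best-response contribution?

Others' total = 70. Contributing 50 brings total to 120 ≥ 110: gain V − κ_3 = 46.
Best response: 50.

50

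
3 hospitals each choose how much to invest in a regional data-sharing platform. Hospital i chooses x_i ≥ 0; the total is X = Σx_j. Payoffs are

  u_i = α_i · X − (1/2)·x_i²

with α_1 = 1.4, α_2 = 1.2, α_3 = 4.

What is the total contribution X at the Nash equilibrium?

6.6

Hospital i's FOC: ∂u_i/∂x_i = α_i − x_i = 0, so x_i* = α_i.
NE contributions = (1.4, 1.2, 4); X = 6.6.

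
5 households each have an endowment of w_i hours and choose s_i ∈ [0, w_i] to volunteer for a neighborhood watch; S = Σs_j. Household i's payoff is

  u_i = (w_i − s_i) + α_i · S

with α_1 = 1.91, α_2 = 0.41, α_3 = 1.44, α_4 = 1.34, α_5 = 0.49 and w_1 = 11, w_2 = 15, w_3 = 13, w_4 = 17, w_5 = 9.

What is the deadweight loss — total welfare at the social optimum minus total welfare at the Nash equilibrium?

∂u_i/∂s_i = α_i − 1, so household i contributes w_i if α_i > 1, else 0.
α_i > 1 for i ∈ {1, 3, 4}; NE contributions (11, 0, 13, 17, 0), S = 41.
W^NE = Σw_i − S^NE + (Σα_i)·S^NE = 65 + 4.59·41 = 253.19.
Planner: ∂(Σu_j)/∂s_i = Σα_j − 1 = 4.59 > 0, so everyone contributes w_i; S^SO = 65, W^SO = 65 + 4.59·65 = 363.35.
Deadweight loss = 110.16.

110.16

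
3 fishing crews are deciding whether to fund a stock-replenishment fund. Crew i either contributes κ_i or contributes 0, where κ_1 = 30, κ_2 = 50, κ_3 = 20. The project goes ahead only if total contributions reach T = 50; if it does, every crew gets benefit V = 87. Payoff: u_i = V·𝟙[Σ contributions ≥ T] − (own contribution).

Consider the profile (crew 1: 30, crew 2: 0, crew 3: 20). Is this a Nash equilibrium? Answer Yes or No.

Yes

Total = 50 ≥ 50: provided.
Crew 1 (pledges 30, payoff 57): dropping to 0 → total 20, payoff 0. No gain.
Crew 2 (pledges 0, payoff 87): pledging 50 → total 100, payoff 37. No gain.
Crew 3 (pledges 20, payoff 67): dropping to 0 → total 30, payoff 0. No gain.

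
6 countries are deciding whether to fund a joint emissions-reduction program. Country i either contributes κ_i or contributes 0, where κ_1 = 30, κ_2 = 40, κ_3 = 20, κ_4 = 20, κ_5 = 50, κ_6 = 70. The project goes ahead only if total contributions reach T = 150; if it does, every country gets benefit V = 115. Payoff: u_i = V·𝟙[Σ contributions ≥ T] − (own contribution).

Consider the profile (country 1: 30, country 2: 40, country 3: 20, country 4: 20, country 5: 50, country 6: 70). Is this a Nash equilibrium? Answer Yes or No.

No

Total = 230 ≥ 150: provided.
Country 1 (pledges 30, payoff 85): dropping to 0 → total 200, payoff 115. Profitable deviation.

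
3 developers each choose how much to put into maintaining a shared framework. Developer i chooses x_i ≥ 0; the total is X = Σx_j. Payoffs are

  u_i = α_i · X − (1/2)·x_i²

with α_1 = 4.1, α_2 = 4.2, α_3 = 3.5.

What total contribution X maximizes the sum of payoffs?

35.4

Planner FOC: ∂(Σu_j)/∂x_i = (Σα_j) − x_i = 0, so x_i^SO = Σα_j = 11.8 for every i; X^SO = 35.4.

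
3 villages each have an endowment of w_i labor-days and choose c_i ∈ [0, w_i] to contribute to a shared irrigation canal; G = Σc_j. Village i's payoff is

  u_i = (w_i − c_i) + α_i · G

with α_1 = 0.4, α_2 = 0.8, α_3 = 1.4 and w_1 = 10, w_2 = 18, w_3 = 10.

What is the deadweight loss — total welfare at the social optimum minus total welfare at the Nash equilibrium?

∂u_i/∂c_i = α_i − 1, so village i contributes w_i if α_i > 1, else 0.
α_i > 1 for i ∈ {3}; NE contributions (0, 0, 10), G = 10.
W^NE = Σw_i − G^NE + (Σα_i)·G^NE = 38 + 1.6·10 = 54.
Planner: ∂(Σu_j)/∂c_i = Σα_j − 1 = 1.6 > 0, so everyone contributes w_i; G^SO = 38, W^SO = 38 + 1.6·38 = 98.8.
Deadweight loss = 44.8.

44.8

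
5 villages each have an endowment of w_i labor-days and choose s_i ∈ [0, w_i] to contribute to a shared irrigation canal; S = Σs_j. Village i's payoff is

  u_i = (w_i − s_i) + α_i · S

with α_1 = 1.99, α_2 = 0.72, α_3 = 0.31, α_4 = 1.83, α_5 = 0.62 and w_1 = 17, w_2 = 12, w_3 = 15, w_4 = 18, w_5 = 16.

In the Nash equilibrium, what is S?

35

∂u_i/∂s_i = α_i − 1, so village i contributes w_i if α_i > 1, else 0.
α_i > 1 for i ∈ {1, 4}; NE contributions (17, 0, 0, 18, 0), S = 35.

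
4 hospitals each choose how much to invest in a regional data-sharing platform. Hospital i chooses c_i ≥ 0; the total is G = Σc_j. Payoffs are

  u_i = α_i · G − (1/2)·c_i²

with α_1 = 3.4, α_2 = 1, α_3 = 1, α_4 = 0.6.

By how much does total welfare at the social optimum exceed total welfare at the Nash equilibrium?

Hospital i's FOC: ∂u_i/∂c_i = α_i − c_i = 0, so c_i* = α_i.
NE contributions = (3.4, 1, 1, 0.6); G = 6.
W^NE = (Σα)·G − ½Σα_i² = 6² − ½·13.92 = 29.04.
Planner sets c_i = Σα_j = 6 for every i, so G^SO = 4·6 = 24.
W^SO = (Σα)·G^SO − ½·4·(Σα)² = (4/2)·6² = 72.
Deadweight loss = W^SO − W^NE = 42.96.

42.96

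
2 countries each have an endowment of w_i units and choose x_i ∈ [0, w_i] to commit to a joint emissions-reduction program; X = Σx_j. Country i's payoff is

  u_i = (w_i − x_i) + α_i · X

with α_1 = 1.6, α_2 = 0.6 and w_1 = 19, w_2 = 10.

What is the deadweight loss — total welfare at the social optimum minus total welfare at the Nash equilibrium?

∂u_i/∂x_i = α_i − 1, so country i contributes w_i if α_i > 1, else 0.
α_i > 1 for i ∈ {1}; NE contributions (19, 0), X = 19.
W^NE = Σw_i − X^NE + (Σα_i)·X^NE = 29 + 1.2·19 = 51.8.
Planner: ∂(Σu_j)/∂x_i = Σα_j − 1 = 1.2 > 0, so everyone contributes w_i; X^SO = 29, W^SO = 29 + 1.2·29 = 63.8.
Deadweight loss = 12.

12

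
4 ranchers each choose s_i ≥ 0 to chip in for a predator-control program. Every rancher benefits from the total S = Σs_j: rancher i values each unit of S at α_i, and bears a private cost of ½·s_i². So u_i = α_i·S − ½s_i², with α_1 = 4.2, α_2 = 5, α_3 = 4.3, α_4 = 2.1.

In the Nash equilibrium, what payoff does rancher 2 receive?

65.5

Rancher i's FOC: ∂u_i/∂s_i = α_i − s_i = 0, so s_i* = α_i.
NE contributions = (4.2, 5, 4.3, 2.1); S = 15.6.
u_2 = α_2·S − ½·(s_2)² = 5·15.6 − ½·5² = 65.5.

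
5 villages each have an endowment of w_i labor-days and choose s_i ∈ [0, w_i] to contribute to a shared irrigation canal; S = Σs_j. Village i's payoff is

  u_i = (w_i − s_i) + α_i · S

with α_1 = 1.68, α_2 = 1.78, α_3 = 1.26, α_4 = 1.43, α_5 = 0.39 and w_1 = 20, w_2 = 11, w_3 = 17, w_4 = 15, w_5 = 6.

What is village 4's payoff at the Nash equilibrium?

∂u_i/∂s_i = α_i − 1, so village i contributes w_i if α_i > 1, else 0.
α_i > 1 for i ∈ {1, 2, 3, 4}; NE contributions (20, 11, 17, 15, 0), S = 63.
u_4 = (15 − 15) + 1.43·63 = 90.09.

90.09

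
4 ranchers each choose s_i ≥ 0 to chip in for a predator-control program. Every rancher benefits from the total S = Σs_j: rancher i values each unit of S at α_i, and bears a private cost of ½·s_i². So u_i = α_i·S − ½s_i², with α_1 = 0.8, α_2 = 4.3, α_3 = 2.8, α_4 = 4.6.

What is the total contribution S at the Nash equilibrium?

12.5

Rancher i's FOC: ∂u_i/∂s_i = α_i − s_i = 0, so s_i* = α_i.
NE contributions = (0.8, 4.3, 2.8, 4.6); S = 12.5.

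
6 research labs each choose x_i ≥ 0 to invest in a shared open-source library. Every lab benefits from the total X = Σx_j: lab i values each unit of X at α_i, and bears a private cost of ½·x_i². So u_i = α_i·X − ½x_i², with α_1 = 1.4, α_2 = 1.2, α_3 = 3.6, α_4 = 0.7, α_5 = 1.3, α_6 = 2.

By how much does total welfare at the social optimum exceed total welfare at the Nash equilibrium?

219.35

Lab i's FOC: ∂u_i/∂x_i = α_i − x_i = 0, so x_i* = α_i.
NE contributions = (1.4, 1.2, 3.6, 0.7, 1.3, 2); X = 10.2.
W^NE = (Σα)·X − ½Σα_i² = 10.2² − ½·22.54 = 92.77.
Planner sets x_i = Σα_j = 10.2 for every i, so X^SO = 6·10.2 = 61.2.
W^SO = (Σα)·X^SO − ½·6·(Σα)² = (6/2)·10.2² = 312.12.
Deadweight loss = W^SO − W^NE = 219.35.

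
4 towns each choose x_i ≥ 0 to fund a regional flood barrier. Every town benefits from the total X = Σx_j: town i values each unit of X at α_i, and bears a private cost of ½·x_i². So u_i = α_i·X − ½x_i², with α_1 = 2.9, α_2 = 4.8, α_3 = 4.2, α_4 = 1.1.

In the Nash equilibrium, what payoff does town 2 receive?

50.88

Town i's FOC: ∂u_i/∂x_i = α_i − x_i = 0, so x_i* = α_i.
NE contributions = (2.9, 4.8, 4.2, 1.1); X = 13.
u_2 = α_2·X − ½·(x_2)² = 4.8·13 − ½·4.8² = 50.88.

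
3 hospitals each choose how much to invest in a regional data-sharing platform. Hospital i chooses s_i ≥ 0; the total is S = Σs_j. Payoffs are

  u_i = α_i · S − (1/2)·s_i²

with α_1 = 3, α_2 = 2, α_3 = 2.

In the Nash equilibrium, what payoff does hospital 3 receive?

12

Hospital i's FOC: ∂u_i/∂s_i = α_i − s_i = 0, so s_i* = α_i.
NE contributions = (3, 2, 2); S = 7.
u_3 = α_3·S − ½·(s_3)² = 2·7 − ½·2² = 12.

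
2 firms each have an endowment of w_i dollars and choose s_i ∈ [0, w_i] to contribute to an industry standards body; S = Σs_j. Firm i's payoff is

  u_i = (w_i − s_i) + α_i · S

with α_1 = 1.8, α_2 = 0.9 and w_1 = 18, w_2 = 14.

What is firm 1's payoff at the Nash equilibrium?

32.4

∂u_i/∂s_i = α_i − 1, so firm i contributes w_i if α_i > 1, else 0.
α_i > 1 for i ∈ {1}; NE contributions (18, 0), S = 18.
u_1 = (18 − 18) + 1.8·18 = 32.4.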